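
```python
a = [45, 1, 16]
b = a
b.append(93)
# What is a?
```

After line 1: a = [45, 1, 16]
After line 2 (b = a is an alias, same object): a = [45, 1, 16], b = [45, 1, 16]
After line 3 (b.append mutates the shared list): a = [45, 1, 16, 93], b = [45, 1, 16, 93]

[45, 1, 16, 93]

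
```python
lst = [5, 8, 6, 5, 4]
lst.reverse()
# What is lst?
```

[4, 5, 6, 8, 5]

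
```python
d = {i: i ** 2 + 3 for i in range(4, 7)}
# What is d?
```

{4: 19, 5: 28, 6: 39}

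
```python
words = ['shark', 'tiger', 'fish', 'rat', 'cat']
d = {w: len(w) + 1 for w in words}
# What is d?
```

{'shark': 6, 'tiger': 6, 'fish': 5, 'rat': 4, 'cat': 4}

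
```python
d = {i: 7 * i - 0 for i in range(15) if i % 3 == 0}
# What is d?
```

{0: 0, 3: 21, 6: 42, 9: 63, 12: 84}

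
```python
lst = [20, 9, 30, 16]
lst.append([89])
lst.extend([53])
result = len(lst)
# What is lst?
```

After line 1: lst = [20, 9, 30, 16]
After line 2 (append adds [89] as single element): lst = [20, 9, 30, 16, [89]]
After line 3 (extend unpacks [53], adds 53): lst = [20, 9, 30, 16, [89], 53]
After line 4: result = len(lst) = 6

[20, 9, 30, 16, [89], 53]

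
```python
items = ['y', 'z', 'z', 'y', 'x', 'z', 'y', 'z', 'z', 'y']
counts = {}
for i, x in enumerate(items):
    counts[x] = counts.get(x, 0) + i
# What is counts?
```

Initial: counts = {}, items = ['y', 'z', 'z', 'y', 'x', 'z', 'y', 'z', 'z', 'y']
i=0, x='y': counts = {'y': 0}
i=1, x='z': counts = {'y': 0, 'z': 1}
i=2, x='z': counts = {'y': 0, 'z': 3}
i=3, x='y': counts = {'y': 3, 'z': 3}
i=4, x='x': counts = {'y': 3, 'z': 3, 'x': 4}
i=5, x='z': counts = {'y': 3, 'z': 8, 'x': 4}
i=6, x='y': counts = {'y': 9, 'z': 8, 'x': 4}
i=7, x='z': counts = {'y': 9, 'z': 15, 'x': 4}
i=8, x='z': counts = {'y': 9, 'z': 23, 'x': 4}
i=9, x='y': counts = {'y': 18, 'z': 23, 'x': 4}

{'y': 18, 'z': 23, 'x': 4}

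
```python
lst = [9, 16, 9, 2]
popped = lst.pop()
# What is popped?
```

2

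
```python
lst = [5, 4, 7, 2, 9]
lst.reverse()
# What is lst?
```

[9, 2, 7, 4, 5]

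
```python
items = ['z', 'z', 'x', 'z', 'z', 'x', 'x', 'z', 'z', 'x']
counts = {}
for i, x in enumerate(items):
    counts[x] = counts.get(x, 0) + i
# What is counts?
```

Initial: counts = {}, items = ['z', 'z', 'x', 'z', 'z', 'x', 'x', 'z', 'z', 'x']
i=0, x='z': counts = {'z': 0}
i=1, x='z': counts = {'z': 1}
i=2, x='x': counts = {'z': 1, 'x': 2}
i=3, x='z': counts = {'z': 4, 'x': 2}
i=4, x='z': counts = {'z': 8, 'x': 2}
i=5, x='x': counts = {'z': 8, 'x': 7}
i=6, x='x': counts = {'z': 8, 'x': 13}
i=7, x='z': counts = {'z': 15, 'x': 13}
i=8, x='z': counts = {'z': 23, 'x': 13}
i=9, x='x': counts = {'z': 23, 'x': 22}

{'z': 23, 'x': 22}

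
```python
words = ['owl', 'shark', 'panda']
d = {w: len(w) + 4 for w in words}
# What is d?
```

{'owl': 7, 'shark': 9, 'panda': 9}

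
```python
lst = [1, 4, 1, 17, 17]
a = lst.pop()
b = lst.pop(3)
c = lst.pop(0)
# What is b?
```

After line 1: lst = [1, 4, 1, 17, 17]
After line 2 (pop() -> a = 17): lst = [1, 4, 1, 17]
After line 3 (pop(3) -> b = 17): lst = [1, 4, 1]
After line 4 (pop(0) -> c = 1): lst = [4, 1]

17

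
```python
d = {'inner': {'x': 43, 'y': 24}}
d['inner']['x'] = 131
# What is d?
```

After line 1: d = {'inner': {'x': 43, 'y': 24}}
After line 2 (inner x overwritten): d = {'inner': {'x': 131, 'y': 24}}

{'inner': {'x': 131, 'y': 24}}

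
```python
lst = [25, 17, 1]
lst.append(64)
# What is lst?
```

[25, 17, 1, 64]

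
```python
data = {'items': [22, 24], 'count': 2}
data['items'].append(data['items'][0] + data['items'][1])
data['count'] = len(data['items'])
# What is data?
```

After line 1: data = {'items': [22, 24], 'count': 2}
After line 2 (append 22 + 24 = 46): data = {'items': [22, 24, 46], 'count': 2}
After line 3 (count = len(items) = 3): data = {'items': [22, 24, 46], 'count': 3}

{'items': [22, 24, 46], 'count': 3}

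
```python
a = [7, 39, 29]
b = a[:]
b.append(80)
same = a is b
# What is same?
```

After line 1: a = [7, 39, 29]
After line 2 (b = a[:] is a shallow copy, new object): a = [7, 39, 29], b = [7, 39, 29]
After line 3 (append only mutates b): a = [7, 39, 29], b = [7, 39, 29, 80]
After line 4 (same = a is b; different objects -> False): same = False

False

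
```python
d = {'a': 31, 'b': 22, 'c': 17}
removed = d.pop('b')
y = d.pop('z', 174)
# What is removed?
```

After line 1: d = {'a': 31, 'b': 22, 'c': 17}
After line 2 (pop 'b' returns 22): d = {'a': 31, 'c': 17}, removed = 22
After line 3 (pop 'z' missing, returns default 174): d = {'a': 31, 'c': 17}, y = 174

22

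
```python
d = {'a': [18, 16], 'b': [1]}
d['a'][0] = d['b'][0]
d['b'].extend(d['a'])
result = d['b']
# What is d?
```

After line 1: d = {'a': [18, 16], 'b': [1]}
After line 2 (a[0] = b[0] = 1): d = {'a': [1, 16], 'b': [1]}
After line 3 (b.extend(a) appends [1, 16]): d = {'a': [1, 16], 'b': [1, 1, 16]}
After line 4: result = d['b'] = [1, 1, 16]

{'a': [1, 16], 'b': [1, 1, 16]}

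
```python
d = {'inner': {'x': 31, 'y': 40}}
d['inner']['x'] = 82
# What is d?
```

After line 1: d = {'inner': {'x': 31, 'y': 40}}
After line 2 (inner x overwritten): d = {'inner': {'x': 82, 'y': 40}}

{'inner': {'x': 82, 'y': 40}}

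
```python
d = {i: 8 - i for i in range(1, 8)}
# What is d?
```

{1: 7, 2: 6, 3: 5, 4: 4, 5: 3, 6: 2, 7: 1}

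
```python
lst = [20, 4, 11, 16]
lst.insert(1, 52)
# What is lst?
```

[20, 52, 4, 11, 16]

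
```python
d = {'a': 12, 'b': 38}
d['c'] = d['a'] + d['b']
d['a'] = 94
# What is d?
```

After line 1: d = {'a': 12, 'b': 38}
After line 2 (d['c'] = 12 + 38): d = {'a': 12, 'b': 38, 'c': 50}
After line 3: d = {'a': 94, 'b': 38, 'c': 50}

{'a': 94, 'b': 38, 'c': 50}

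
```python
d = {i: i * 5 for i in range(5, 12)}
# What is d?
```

{5: 25, 6: 30, 7: 35, 8: 40, 9: 45, 10: 50, 11: 55}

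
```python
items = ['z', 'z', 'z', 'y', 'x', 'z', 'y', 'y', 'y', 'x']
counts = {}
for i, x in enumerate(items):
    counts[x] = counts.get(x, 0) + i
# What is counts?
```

Initial: counts = {}, items = ['z', 'z', 'z', 'y', 'x', 'z', 'y', 'y', 'y', 'x']
i=0, x='z': counts = {'z': 0}
i=1, x='z': counts = {'z': 1}
i=2, x='z': counts = {'z': 3}
i=3, x='y': counts = {'z': 3, 'y': 3}
i=4, x='x': counts = {'z': 3, 'y': 3, 'x': 4}
i=5, x='z': counts = {'z': 8, 'y': 3, 'x': 4}
i=6, x='y': counts = {'z': 8, 'y': 9, 'x': 4}
i=7, x='y': counts = {'z': 8, 'y': 16, 'x': 4}
i=8, x='y': counts = {'z': 8, 'y': 24, 'x': 4}
i=9, x='x': counts = {'z': 8, 'y': 24, 'x': 13}

{'z': 8, 'y': 24, 'x': 13}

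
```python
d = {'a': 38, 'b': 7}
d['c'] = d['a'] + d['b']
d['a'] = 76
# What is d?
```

After line 1: d = {'a': 38, 'b': 7}
After line 2 (d['c'] = 38 + 7): d = {'a': 38, 'b': 7, 'c': 45}
After line 3: d = {'a': 76, 'b': 7, 'c': 45}

{'a': 76, 'b': 7, 'c': 45}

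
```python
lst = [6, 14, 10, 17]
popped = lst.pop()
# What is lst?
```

[6, 14, 10]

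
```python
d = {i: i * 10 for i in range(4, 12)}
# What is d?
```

{4: 40, 5: 50, 6: 60, 7: 70, 8: 80, 9: 90, 10: 100, 11: 110}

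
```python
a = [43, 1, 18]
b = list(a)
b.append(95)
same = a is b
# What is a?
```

After line 1: a = [43, 1, 18]
After line 2 (b = list(a) is a shallow copy, new object): a = [43, 1, 18], b = [43, 1, 18]
After line 3 (append only mutates b): a = [43, 1, 18], b = [43, 1, 18, 95]
After line 4 (same = a is b; different objects -> False): same = False

[43, 1, 18]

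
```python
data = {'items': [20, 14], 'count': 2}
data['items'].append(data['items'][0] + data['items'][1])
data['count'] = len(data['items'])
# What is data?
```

After line 1: data = {'items': [20, 14], 'count': 2}
After line 2 (append 20 + 14 = 34): data = {'items': [20, 14, 34], 'count': 2}
After line 3 (count = len(items) = 3): data = {'items': [20, 14, 34], 'count': 3}

{'items': [20, 14, 34], 'count': 3}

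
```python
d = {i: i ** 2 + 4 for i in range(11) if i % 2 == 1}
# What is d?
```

{1: 5, 3: 13, 5: 29, 7: 53, 9: 85}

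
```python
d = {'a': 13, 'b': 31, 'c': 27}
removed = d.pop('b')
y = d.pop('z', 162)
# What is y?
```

After line 1: d = {'a': 13, 'b': 31, 'c': 27}
After line 2 (pop 'b' returns 31): d = {'a': 13, 'c': 27}, removed = 31
After line 3 (pop 'z' missing, returns default 162): d = {'a': 13, 'c': 27}, y = 162

162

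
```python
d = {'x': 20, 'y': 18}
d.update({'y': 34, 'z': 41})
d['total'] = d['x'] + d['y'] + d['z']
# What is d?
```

After line 1: d = {'x': 20, 'y': 18}
After line 2 (y overwritten, z added): d = {'x': 20, 'y': 34, 'z': 41}
After line 3 (total = 20 + 34 + 41 = 95): d = {'x': 20, 'y': 34, 'z': 41, 'total': 95}

{'x': 20, 'y': 34, 'z': 41, 'total': 95}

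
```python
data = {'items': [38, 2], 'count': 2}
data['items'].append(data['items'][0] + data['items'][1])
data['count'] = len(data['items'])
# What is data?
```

After line 1: data = {'items': [38, 2], 'count': 2}
After line 2 (append 38 + 2 = 40): data = {'items': [38, 2, 40], 'count': 2}
After line 3 (count = len(items) = 3): data = {'items': [38, 2, 40], 'count': 3}

{'items': [38, 2, 40], 'count': 3}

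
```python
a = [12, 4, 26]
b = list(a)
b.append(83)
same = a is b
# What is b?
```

After line 1: a = [12, 4, 26]
After line 2 (b = list(a) is a shallow copy, new object): a = [12, 4, 26], b = [12, 4, 26]
After line 3 (append only mutates b): a = [12, 4, 26], b = [12, 4, 26, 83]
After line 4 (same = a is b; different objects -> False): same = False

[12, 4, 26, 83]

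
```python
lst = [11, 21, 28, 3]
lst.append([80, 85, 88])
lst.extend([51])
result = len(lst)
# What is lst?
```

After line 1: lst = [11, 21, 28, 3]
After line 2 (append adds [80, 85, 88] as single element): lst = [11, 21, 28, 3, [80, 85, 88]]
After line 3 (extend unpacks [51], adds 51): lst = [11, 21, 28, 3, [80, 85, 88], 51]
After line 4: result = len(lst) = 6

[11, 21, 28, 3, [80, 85, 88], 51]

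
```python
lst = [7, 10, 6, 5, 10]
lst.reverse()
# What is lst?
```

[10, 5, 6, 10, 7]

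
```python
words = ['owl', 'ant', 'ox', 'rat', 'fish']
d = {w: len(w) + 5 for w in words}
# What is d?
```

{'owl': 8, 'ant': 8, 'ox': 7, 'rat': 8, 'fish': 9}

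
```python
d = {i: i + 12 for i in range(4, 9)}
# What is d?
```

{4: 16, 5: 17, 6: 18, 7: 19, 8: 20}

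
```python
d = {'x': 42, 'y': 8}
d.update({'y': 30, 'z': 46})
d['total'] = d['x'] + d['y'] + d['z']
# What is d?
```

After line 1: d = {'x': 42, 'y': 8}
After line 2 (y overwritten, z added): d = {'x': 42, 'y': 30, 'z': 46}
After line 3 (total = 42 + 30 + 46 = 118): d = {'x': 42, 'y': 30, 'z': 46, 'total': 118}

{'x': 42, 'y': 30, 'z': 46, 'total': 118}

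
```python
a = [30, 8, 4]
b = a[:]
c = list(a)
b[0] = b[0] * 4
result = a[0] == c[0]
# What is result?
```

After line 1: a = [30, 8, 4]
After line 2 (b = a[:], copy): a = [30, 8, 4], b = [30, 8, 4]
After line 3 (c = list(a) is a copy, new object): c = [30, 8, 4]
After line 4 (b[0] = 30 * 4 = 120; only b mutates (copy)): a = [30, 8, 4], b = [120, 8, 4], c = [30, 8, 4]
After line 5 (a[0] = 30, c[0] = 30; result = True)

True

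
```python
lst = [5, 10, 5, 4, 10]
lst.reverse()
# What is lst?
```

[10, 4, 5, 10, 5]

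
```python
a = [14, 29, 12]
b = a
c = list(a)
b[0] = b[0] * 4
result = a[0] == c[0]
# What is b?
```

After line 1: a = [14, 29, 12]
After line 2 (b = a, alias): a = [14, 29, 12], b = [14, 29, 12]
After line 3 (c = list(a) is a copy, new object): c = [14, 29, 12]
After line 4 (b[0] = 14 * 4 = 56; mutates shared a/b): a = b = [56, 29, 12], c = [14, 29, 12]
After line 5 (a[0] = 56, c[0] = 14; result = False)

[56, 29, 12]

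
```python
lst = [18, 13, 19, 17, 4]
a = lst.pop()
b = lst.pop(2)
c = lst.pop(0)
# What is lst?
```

After line 1: lst = [18, 13, 19, 17, 4]
After line 2 (pop() -> a = 4): lst = [18, 13, 19, 17]
After line 3 (pop(2) -> b = 19): lst = [18, 13, 17]
After line 4 (pop(0) -> c = 18): lst = [13, 17]

[13, 17]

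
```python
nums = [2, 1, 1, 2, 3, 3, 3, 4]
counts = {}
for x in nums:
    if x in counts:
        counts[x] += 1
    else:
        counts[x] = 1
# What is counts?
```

Initial: counts = {}, nums = [2, 1, 1, 2, 3, 3, 3, 4]
See 2: counts = {2: 1}
See 1: counts = {2: 1, 1: 1}
See 1: counts = {2: 1, 1: 2}
See 2: counts = {2: 2, 1: 2}
See 3: counts = {2: 2, 1: 2, 3: 1}
See 3: counts = {2: 2, 1: 2, 3: 2}
See 3: counts = {2: 2, 1: 2, 3: 3}
See 4: counts = {2: 2, 1: 2, 3: 3, 4: 1}

{2: 2, 1: 2, 3: 3, 4: 1}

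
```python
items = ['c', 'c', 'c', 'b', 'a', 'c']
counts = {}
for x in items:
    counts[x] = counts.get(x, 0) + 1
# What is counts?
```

Initial: counts = {}, items = ['c', 'c', 'c', 'b', 'a', 'c']
See 'c': counts = {'c': 1}
See 'c': counts = {'c': 2}
See 'c': counts = {'c': 3}
See 'b': counts = {'c': 3, 'b': 1}
See 'a': counts = {'c': 3, 'b': 1, 'a': 1}
See 'c': counts = {'c': 4, 'b': 1, 'a': 1}

{'c': 4, 'b': 1, 'a': 1}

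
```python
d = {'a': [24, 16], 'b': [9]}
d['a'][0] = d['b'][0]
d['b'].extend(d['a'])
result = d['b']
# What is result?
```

After line 1: d = {'a': [24, 16], 'b': [9]}
After line 2 (a[0] = b[0] = 9): d = {'a': [9, 16], 'b': [9]}
After line 3 (b.extend(a) appends [9, 16]): d = {'a': [9, 16], 'b': [9, 9, 16]}
After line 4: result = d['b'] = [9, 9, 16]

[9, 9, 16]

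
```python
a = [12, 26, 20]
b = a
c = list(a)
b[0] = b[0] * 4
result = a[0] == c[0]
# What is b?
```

After line 1: a = [12, 26, 20]
After line 2 (b = a, alias): a = [12, 26, 20], b = [12, 26, 20]
After line 3 (c = list(a) is a copy, new object): c = [12, 26, 20]
After line 4 (b[0] = 12 * 4 = 48; mutates shared a/b): a = b = [48, 26, 20], c = [12, 26, 20]
After line 5 (a[0] = 48, c[0] = 12; result = False)

[48, 26, 20]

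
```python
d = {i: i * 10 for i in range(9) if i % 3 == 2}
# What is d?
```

{2: 20, 5: 50, 8: 80}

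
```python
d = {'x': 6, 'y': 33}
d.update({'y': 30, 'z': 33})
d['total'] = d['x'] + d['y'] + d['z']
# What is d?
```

After line 1: d = {'x': 6, 'y': 33}
After line 2 (y overwritten, z added): d = {'x': 6, 'y': 30, 'z': 33}
After line 3 (total = 6 + 30 + 33 = 69): d = {'x': 6, 'y': 30, 'z': 33, 'total': 69}

{'x': 6, 'y': 30, 'z': 33, 'total': 69}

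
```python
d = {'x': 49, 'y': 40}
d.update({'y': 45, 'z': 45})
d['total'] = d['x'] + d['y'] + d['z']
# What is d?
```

After line 1: d = {'x': 49, 'y': 40}
After line 2 (y overwritten, z added): d = {'x': 49, 'y': 45, 'z': 45}
After line 3 (total = 49 + 45 + 45 = 139): d = {'x': 49, 'y': 45, 'z': 45, 'total': 139}

{'x': 49, 'y': 45, 'z': 45, 'total': 139}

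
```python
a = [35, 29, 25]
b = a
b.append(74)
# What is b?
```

After line 1: a = [35, 29, 25]
After line 2 (b = a is an alias, same object): a = [35, 29, 25], b = [35, 29, 25]
After line 3 (b.append mutates the shared list): a = [35, 29, 25, 74], b = [35, 29, 25, 74]

[35, 29, 25, 74]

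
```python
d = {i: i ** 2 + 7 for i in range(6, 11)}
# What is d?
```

{6: 43, 7: 56, 8: 71, 9: 88, 10: 107}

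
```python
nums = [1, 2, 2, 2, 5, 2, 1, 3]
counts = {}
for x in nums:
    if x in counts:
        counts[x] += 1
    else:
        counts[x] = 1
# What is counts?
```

Initial: counts = {}, nums = [1, 2, 2, 2, 5, 2, 1, 3]
See 1: counts = {1: 1}
See 2: counts = {1: 1, 2: 1}
See 2: counts = {1: 1, 2: 2}
See 2: counts = {1: 1, 2: 3}
See 5: counts = {1: 1, 2: 3, 5: 1}
See 2: counts = {1: 1, 2: 4, 5: 1}
See 1: counts = {1: 2, 2: 4, 5: 1}
See 3: counts = {1: 2, 2: 4, 5: 1, 3: 1}

{1: 2, 2: 4, 5: 1, 3: 1}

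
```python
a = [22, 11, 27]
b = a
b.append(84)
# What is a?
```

After line 1: a = [22, 11, 27]
After line 2 (b = a is an alias, same object): a = [22, 11, 27], b = [22, 11, 27]
After line 3 (b.append mutates the shared list): a = [22, 11, 27, 84], b = [22, 11, 27, 84]

[22, 11, 27, 84]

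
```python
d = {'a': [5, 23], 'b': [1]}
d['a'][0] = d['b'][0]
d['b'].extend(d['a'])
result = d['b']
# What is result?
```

After line 1: d = {'a': [5, 23], 'b': [1]}
After line 2 (a[0] = b[0] = 1): d = {'a': [1, 23], 'b': [1]}
After line 3 (b.extend(a) appends [1, 23]): d = {'a': [1, 23], 'b': [1, 1, 23]}
After line 4: result = d['b'] = [1, 1, 23]

[1, 1, 23]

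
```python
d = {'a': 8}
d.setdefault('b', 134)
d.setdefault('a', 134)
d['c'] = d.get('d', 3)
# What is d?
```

After line 1: d = {'a': 8}
After line 2 (setdefault adds 'b'=134): d = {'a': 8, 'b': 134}
After line 3 (setdefault 'a' no-op, already exists): d = {'a': 8, 'b': 134}
After line 4 (get('d', 3) returns default since 'd' not in d): d = {'a': 8, 'b': 134, 'c': 3}

{'a': 8, 'b': 134, 'c': 3}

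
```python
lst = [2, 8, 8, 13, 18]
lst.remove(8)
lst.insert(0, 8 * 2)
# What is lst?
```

After line 1: lst = [2, 8, 8, 13, 18]
After line 2 (remove first 8): lst = [2, 8, 13, 18]
After line 3 (insert 16 at index 0): lst = [16, 2, 8, 13, 18]

[16, 2, 8, 13, 18]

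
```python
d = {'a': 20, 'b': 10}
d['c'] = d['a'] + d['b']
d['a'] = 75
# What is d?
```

After line 1: d = {'a': 20, 'b': 10}
After line 2 (d['c'] = 20 + 10): d = {'a': 20, 'b': 10, 'c': 30}
After line 3: d = {'a': 75, 'b': 10, 'c': 30}

{'a': 75, 'b': 10, 'c': 30}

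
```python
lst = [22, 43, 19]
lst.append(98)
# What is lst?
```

[22, 43, 19, 98]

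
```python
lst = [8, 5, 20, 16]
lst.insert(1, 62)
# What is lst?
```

[8, 62, 5, 20, 16]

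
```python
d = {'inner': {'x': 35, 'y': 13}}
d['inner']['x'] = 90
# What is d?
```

After line 1: d = {'inner': {'x': 35, 'y': 13}}
After line 2 (inner x overwritten): d = {'inner': {'x': 90, 'y': 13}}

{'inner': {'x': 90, 'y': 13}}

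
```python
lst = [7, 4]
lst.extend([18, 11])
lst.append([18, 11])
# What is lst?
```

After line 1: lst = [7, 4]
After line 2 (extend unpacks [18, 11]): lst = [7, 4, 18, 11]
After line 3 (append adds [18, 11] as single element): lst = [7, 4, 18, 11, [18, 11]]

[7, 4, 18, 11, [18, 11]]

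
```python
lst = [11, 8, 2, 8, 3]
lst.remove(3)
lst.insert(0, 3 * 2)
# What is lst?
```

After line 1: lst = [11, 8, 2, 8, 3]
After line 2 (remove first 3): lst = [11, 8, 2, 8]
After line 3 (insert 6 at index 0): lst = [6, 11, 8, 2, 8]

[6, 11, 8, 2, 8]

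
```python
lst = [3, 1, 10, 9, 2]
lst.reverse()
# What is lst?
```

[2, 9, 10, 1, 3]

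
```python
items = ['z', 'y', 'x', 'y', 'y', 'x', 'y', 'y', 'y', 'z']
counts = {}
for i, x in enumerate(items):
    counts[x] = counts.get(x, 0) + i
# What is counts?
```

Initial: counts = {}, items = ['z', 'y', 'x', 'y', 'y', 'x', 'y', 'y', 'y', 'z']
i=0, x='z': counts = {'z': 0}
i=1, x='y': counts = {'z': 0, 'y': 1}
i=2, x='x': counts = {'z': 0, 'y': 1, 'x': 2}
i=3, x='y': counts = {'z': 0, 'y': 4, 'x': 2}
i=4, x='y': counts = {'z': 0, 'y': 8, 'x': 2}
i=5, x='x': counts = {'z': 0, 'y': 8, 'x': 7}
i=6, x='y': counts = {'z': 0, 'y': 14, 'x': 7}
i=7, x='y': counts = {'z': 0, 'y': 21, 'x': 7}
i=8, x='y': counts = {'z': 0, 'y': 29, 'x': 7}
i=9, x='z': counts = {'z': 9, 'y': 29, 'x': 7}

{'z': 9, 'y': 29, 'x': 7}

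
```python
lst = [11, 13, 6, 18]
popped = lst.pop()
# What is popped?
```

18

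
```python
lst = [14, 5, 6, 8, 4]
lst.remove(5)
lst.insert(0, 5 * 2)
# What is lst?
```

After line 1: lst = [14, 5, 6, 8, 4]
After line 2 (remove first 5): lst = [14, 6, 8, 4]
After line 3 (insert 10 at index 0): lst = [10, 14, 6, 8, 4]

[10, 14, 6, 8, 4]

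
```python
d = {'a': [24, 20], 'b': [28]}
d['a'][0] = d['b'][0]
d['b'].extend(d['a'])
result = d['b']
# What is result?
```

After line 1: d = {'a': [24, 20], 'b': [28]}
After line 2 (a[0] = b[0] = 28): d = {'a': [28, 20], 'b': [28]}
After line 3 (b.extend(a) appends [28, 20]): d = {'a': [28, 20], 'b': [28, 28, 20]}
After line 4: result = d['b'] = [28, 28, 20]

[28, 28, 20]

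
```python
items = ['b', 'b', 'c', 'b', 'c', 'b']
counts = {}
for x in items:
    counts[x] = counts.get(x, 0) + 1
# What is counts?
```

Initial: counts = {}, items = ['b', 'b', 'c', 'b', 'c', 'b']
See 'b': counts = {'b': 1}
See 'b': counts = {'b': 2}
See 'c': counts = {'b': 2, 'c': 1}
See 'b': counts = {'b': 3, 'c': 1}
See 'c': counts = {'b': 3, 'c': 2}
See 'b': counts = {'b': 4, 'c': 2}

{'b': 4, 'c': 2}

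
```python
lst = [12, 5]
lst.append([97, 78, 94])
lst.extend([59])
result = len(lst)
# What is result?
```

After line 1: lst = [12, 5]
After line 2 (append adds [97, 78, 94] as single element): lst = [12, 5, [97, 78, 94]]
After line 3 (extend unpacks [59], adds 59): lst = [12, 5, [97, 78, 94], 59]
After line 4: result = len(lst) = 4

4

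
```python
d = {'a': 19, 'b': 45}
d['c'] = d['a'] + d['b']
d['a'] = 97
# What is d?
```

After line 1: d = {'a': 19, 'b': 45}
After line 2 (d['c'] = 19 + 45): d = {'a': 19, 'b': 45, 'c': 64}
After line 3: d = {'a': 97, 'b': 45, 'c': 64}

{'a': 97, 'b': 45, 'c': 64}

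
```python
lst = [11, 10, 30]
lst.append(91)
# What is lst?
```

[11, 10, 30, 91]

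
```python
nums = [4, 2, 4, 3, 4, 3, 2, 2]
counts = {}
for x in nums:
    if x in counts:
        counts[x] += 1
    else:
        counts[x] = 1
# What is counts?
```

Initial: counts = {}, nums = [4, 2, 4, 3, 4, 3, 2, 2]
See 4: counts = {4: 1}
See 2: counts = {4: 1, 2: 1}
See 4: counts = {4: 2, 2: 1}
See 3: counts = {4: 2, 2: 1, 3: 1}
See 4: counts = {4: 3, 2: 1, 3: 1}
See 3: counts = {4: 3, 2: 1, 3: 2}
See 2: counts = {4: 3, 2: 2, 3: 2}
See 2: counts = {4: 3, 2: 3, 3: 2}

{4: 3, 2: 3, 3: 2}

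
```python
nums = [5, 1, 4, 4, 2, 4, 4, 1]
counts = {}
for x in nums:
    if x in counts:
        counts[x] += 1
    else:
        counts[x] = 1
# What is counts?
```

Initial: counts = {}, nums = [5, 1, 4, 4, 2, 4, 4, 1]
See 5: counts = {5: 1}
See 1: counts = {5: 1, 1: 1}
See 4: counts = {5: 1, 1: 1, 4: 1}
See 4: counts = {5: 1, 1: 1, 4: 2}
See 2: counts = {5: 1, 1: 1, 4: 2, 2: 1}
See 4: counts = {5: 1, 1: 1, 4: 3, 2: 1}
See 4: counts = {5: 1, 1: 1, 4: 4, 2: 1}
See 1: counts = {5: 1, 1: 2, 4: 4, 2: 1}

{5: 1, 1: 2, 4: 4, 2: 1}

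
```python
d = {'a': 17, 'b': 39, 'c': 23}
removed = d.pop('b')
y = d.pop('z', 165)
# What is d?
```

After line 1: d = {'a': 17, 'b': 39, 'c': 23}
After line 2 (pop 'b' returns 39): d = {'a': 17, 'c': 23}, removed = 39
After line 3 (pop 'z' missing, returns default 165): d = {'a': 17, 'c': 23}, y = 165

{'a': 17, 'c': 23}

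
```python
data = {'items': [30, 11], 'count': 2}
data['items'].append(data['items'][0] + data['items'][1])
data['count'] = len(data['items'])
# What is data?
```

After line 1: data = {'items': [30, 11], 'count': 2}
After line 2 (append 30 + 11 = 41): data = {'items': [30, 11, 41], 'count': 2}
After line 3 (count = len(items) = 3): data = {'items': [30, 11, 41], 'count': 3}

{'items': [30, 11, 41], 'count': 3}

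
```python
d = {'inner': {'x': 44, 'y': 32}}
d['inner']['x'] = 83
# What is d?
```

After line 1: d = {'inner': {'x': 44, 'y': 32}}
After line 2 (inner x overwritten): d = {'inner': {'x': 83, 'y': 32}}

{'inner': {'x': 83, 'y': 32}}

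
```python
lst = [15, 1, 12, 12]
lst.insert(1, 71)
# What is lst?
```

[15, 71, 1, 12, 12]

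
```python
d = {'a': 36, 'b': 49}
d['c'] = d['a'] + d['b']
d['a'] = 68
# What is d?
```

After line 1: d = {'a': 36, 'b': 49}
After line 2 (d['c'] = 36 + 49): d = {'a': 36, 'b': 49, 'c': 85}
After line 3: d = {'a': 68, 'b': 49, 'c': 85}

{'a': 68, 'b': 49, 'c': 85}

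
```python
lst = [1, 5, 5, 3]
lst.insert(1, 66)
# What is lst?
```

[1, 66, 5, 5, 3]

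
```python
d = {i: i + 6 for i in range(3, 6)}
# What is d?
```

{3: 9, 4: 10, 5: 11}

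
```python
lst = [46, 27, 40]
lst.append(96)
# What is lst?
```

[46, 27, 40, 96]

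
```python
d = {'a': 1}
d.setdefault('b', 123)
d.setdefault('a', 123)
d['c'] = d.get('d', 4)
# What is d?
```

After line 1: d = {'a': 1}
After line 2 (setdefault adds 'b'=123): d = {'a': 1, 'b': 123}
After line 3 (setdefault 'a' no-op, already exists): d = {'a': 1, 'b': 123}
After line 4 (get('d', 4) returns default since 'd' not in d): d = {'a': 1, 'b': 123, 'c': 4}

{'a': 1, 'b': 123, 'c': 4}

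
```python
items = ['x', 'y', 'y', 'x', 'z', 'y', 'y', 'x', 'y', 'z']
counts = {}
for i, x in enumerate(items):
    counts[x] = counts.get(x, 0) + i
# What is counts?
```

Initial: counts = {}, items = ['x', 'y', 'y', 'x', 'z', 'y', 'y', 'x', 'y', 'z']
i=0, x='x': counts = {'x': 0}
i=1, x='y': counts = {'x': 0, 'y': 1}
i=2, x='y': counts = {'x': 0, 'y': 3}
i=3, x='x': counts = {'x': 3, 'y': 3}
i=4, x='z': counts = {'x': 3, 'y': 3, 'z': 4}
i=5, x='y': counts = {'x': 3, 'y': 8, 'z': 4}
i=6, x='y': counts = {'x': 3, 'y': 14, 'z': 4}
i=7, x='x': counts = {'x': 10, 'y': 14, 'z': 4}
i=8, x='y': counts = {'x': 10, 'y': 22, 'z': 4}
i=9, x='z': counts = {'x': 10, 'y': 22, 'z': 13}

{'x': 10, 'y': 22, 'z': 13}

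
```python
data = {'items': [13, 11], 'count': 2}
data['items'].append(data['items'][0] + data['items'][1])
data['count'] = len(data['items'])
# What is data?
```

After line 1: data = {'items': [13, 11], 'count': 2}
After line 2 (append 13 + 11 = 24): data = {'items': [13, 11, 24], 'count': 2}
After line 3 (count = len(items) = 3): data = {'items': [13, 11, 24], 'count': 3}

{'items': [13, 11, 24], 'count': 3}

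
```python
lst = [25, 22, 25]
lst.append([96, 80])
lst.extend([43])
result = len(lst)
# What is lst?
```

After line 1: lst = [25, 22, 25]
After line 2 (append adds [96, 80] as single element): lst = [25, 22, 25, [96, 80]]
After line 3 (extend unpacks [43], adds 43): lst = [25, 22, 25, [96, 80], 43]
After line 4: result = len(lst) = 5

[25, 22, 25, [96, 80], 43]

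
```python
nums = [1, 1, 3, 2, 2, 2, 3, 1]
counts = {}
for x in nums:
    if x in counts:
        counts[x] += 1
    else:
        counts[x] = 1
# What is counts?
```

Initial: counts = {}, nums = [1, 1, 3, 2, 2, 2, 3, 1]
See 1: counts = {1: 1}
See 1: counts = {1: 2}
See 3: counts = {1: 2, 3: 1}
See 2: counts = {1: 2, 3: 1, 2: 1}
See 2: counts = {1: 2, 3: 1, 2: 2}
See 2: counts = {1: 2, 3: 1, 2: 3}
See 3: counts = {1: 2, 3: 2, 2: 3}
See 1: counts = {1: 3, 3: 2, 2: 3}

{1: 3, 3: 2, 2: 3}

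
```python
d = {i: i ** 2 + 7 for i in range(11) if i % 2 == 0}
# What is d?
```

{0: 7, 2: 11, 4: 23, 6: 43, 8: 71, 10: 107}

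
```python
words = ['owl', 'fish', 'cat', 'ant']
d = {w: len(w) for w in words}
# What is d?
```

{'owl': 3, 'fish': 4, 'cat': 3, 'ant': 3}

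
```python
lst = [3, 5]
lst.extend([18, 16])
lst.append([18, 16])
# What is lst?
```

After line 1: lst = [3, 5]
After line 2 (extend unpacks [18, 16]): lst = [3, 5, 18, 16]
After line 3 (append adds [18, 16] as single element): lst = [3, 5, 18, 16, [18, 16]]

[3, 5, 18, 16, [18, 16]]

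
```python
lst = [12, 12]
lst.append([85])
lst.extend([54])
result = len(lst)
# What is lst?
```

After line 1: lst = [12, 12]
After line 2 (append adds [85] as single element): lst = [12, 12, [85]]
After line 3 (extend unpacks [54], adds 54): lst = [12, 12, [85], 54]
After line 4: result = len(lst) = 4

[12, 12, [85], 54]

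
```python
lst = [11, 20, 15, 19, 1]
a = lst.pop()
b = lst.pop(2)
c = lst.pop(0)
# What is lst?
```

After line 1: lst = [11, 20, 15, 19, 1]
After line 2 (pop() -> a = 1): lst = [11, 20, 15, 19]
After line 3 (pop(2) -> b = 15): lst = [11, 20, 19]
After line 4 (pop(0) -> c = 11): lst = [20, 19]

[20, 19]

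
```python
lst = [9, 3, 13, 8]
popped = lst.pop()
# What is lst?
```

[9, 3, 13]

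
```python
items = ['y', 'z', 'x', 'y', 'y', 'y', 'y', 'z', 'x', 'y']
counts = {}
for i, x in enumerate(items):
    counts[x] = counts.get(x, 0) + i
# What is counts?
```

Initial: counts = {}, items = ['y', 'z', 'x', 'y', 'y', 'y', 'y', 'z', 'x', 'y']
i=0, x='y': counts = {'y': 0}
i=1, x='z': counts = {'y': 0, 'z': 1}
i=2, x='x': counts = {'y': 0, 'z': 1, 'x': 2}
i=3, x='y': counts = {'y': 3, 'z': 1, 'x': 2}
i=4, x='y': counts = {'y': 7, 'z': 1, 'x': 2}
i=5, x='y': counts = {'y': 12, 'z': 1, 'x': 2}
i=6, x='y': counts = {'y': 18, 'z': 1, 'x': 2}
i=7, x='z': counts = {'y': 18, 'z': 8, 'x': 2}
i=8, x='x': counts = {'y': 18, 'z': 8, 'x': 10}
i=9, x='y': counts = {'y': 27, 'z': 8, 'x': 10}

{'y': 27, 'z': 8, 'x': 10}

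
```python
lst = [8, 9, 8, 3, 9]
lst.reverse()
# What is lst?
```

[9, 3, 8, 9, 8]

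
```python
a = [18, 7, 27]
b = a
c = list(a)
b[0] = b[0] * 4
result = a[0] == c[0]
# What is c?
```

After line 1: a = [18, 7, 27]
After line 2 (b = a, alias): a = [18, 7, 27], b = [18, 7, 27]
After line 3 (c = list(a) is a copy, new object): c = [18, 7, 27]
After line 4 (b[0] = 18 * 4 = 72; mutates shared a/b): a = b = [72, 7, 27], c = [18, 7, 27]
After line 5 (a[0] = 72, c[0] = 18; result = False)

[18, 7, 27]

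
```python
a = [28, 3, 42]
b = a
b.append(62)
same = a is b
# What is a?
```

After line 1: a = [28, 3, 42]
After line 2 (b = a is an alias, same object): a = [28, 3, 42], b = [28, 3, 42]
After line 3 (b.append mutates the shared list): a = [28, 3, 42, 62], b = [28, 3, 42, 62]
After line 4 (same = a is b; same object -> True): same = True

[28, 3, 42, 62]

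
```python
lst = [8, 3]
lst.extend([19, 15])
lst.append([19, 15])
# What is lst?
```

After line 1: lst = [8, 3]
After line 2 (extend unpacks [19, 15]): lst = [8, 3, 19, 15]
After line 3 (append adds [19, 15] as single element): lst = [8, 3, 19, 15, [19, 15]]

[8, 3, 19, 15, [19, 15]]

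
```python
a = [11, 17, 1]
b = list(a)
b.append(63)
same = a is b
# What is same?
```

After line 1: a = [11, 17, 1]
After line 2 (b = list(a) is a shallow copy, new object): a = [11, 17, 1], b = [11, 17, 1]
After line 3 (append only mutates b): a = [11, 17, 1], b = [11, 17, 1, 63]
After line 4 (same = a is b; different objects -> False): same = False

False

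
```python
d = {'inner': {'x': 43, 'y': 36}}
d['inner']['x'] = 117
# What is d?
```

After line 1: d = {'inner': {'x': 43, 'y': 36}}
After line 2 (inner x overwritten): d = {'inner': {'x': 117, 'y': 36}}

{'inner': {'x': 117, 'y': 36}}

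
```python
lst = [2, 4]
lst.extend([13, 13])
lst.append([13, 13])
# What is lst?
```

After line 1: lst = [2, 4]
After line 2 (extend unpacks [13, 13]): lst = [2, 4, 13, 13]
After line 3 (append adds [13, 13] as single element): lst = [2, 4, 13, 13, [13, 13]]

[2, 4, 13, 13, [13, 13]]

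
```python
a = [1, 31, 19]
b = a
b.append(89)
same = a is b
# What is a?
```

After line 1: a = [1, 31, 19]
After line 2 (b = a is an alias, same object): a = [1, 31, 19], b = [1, 31, 19]
After line 3 (b.append mutates the shared list): a = [1, 31, 19, 89], b = [1, 31, 19, 89]
After line 4 (same = a is b; same object -> True): same = True

[1, 31, 19, 89]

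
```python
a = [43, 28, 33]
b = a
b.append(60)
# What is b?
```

After line 1: a = [43, 28, 33]
After line 2 (b = a is an alias, same object): a = [43, 28, 33], b = [43, 28, 33]
After line 3 (b.append mutates the shared list): a = [43, 28, 33, 60], b = [43, 28, 33, 60]

[43, 28, 33, 60]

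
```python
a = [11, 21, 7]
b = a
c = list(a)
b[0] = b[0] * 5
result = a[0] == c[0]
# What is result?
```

After line 1: a = [11, 21, 7]
After line 2 (b = a, alias): a = [11, 21, 7], b = [11, 21, 7]
After line 3 (c = list(a) is a copy, new object): c = [11, 21, 7]
After line 4 (b[0] = 11 * 5 = 55; mutates shared a/b): a = b = [55, 21, 7], c = [11, 21, 7]
After line 5 (a[0] = 55, c[0] = 11; result = False)

False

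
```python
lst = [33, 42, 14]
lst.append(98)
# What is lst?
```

[33, 42, 14, 98]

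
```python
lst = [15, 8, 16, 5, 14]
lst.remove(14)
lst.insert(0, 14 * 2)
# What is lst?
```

After line 1: lst = [15, 8, 16, 5, 14]
After line 2 (remove first 14): lst = [15, 8, 16, 5]
After line 3 (insert 28 at index 0): lst = [28, 15, 8, 16, 5]

[28, 15, 8, 16, 5]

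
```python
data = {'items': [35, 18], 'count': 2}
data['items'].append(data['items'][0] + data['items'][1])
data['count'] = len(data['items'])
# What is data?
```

After line 1: data = {'items': [35, 18], 'count': 2}
After line 2 (append 35 + 18 = 53): data = {'items': [35, 18, 53], 'count': 2}
After line 3 (count = len(items) = 3): data = {'items': [35, 18, 53], 'count': 3}

{'items': [35, 18, 53], 'count': 3}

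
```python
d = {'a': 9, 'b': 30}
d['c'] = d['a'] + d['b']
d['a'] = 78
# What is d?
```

After line 1: d = {'a': 9, 'b': 30}
After line 2 (d['c'] = 9 + 30): d = {'a': 9, 'b': 30, 'c': 39}
After line 3: d = {'a': 78, 'b': 30, 'c': 39}

{'a': 78, 'b': 30, 'c': 39}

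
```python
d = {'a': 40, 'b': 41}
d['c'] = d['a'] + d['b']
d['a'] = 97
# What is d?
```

After line 1: d = {'a': 40, 'b': 41}
After line 2 (d['c'] = 40 + 41): d = {'a': 40, 'b': 41, 'c': 81}
After line 3: d = {'a': 97, 'b': 41, 'c': 81}

{'a': 97, 'b': 41, 'c': 81}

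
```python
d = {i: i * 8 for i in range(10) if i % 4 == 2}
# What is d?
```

{2: 16, 6: 48}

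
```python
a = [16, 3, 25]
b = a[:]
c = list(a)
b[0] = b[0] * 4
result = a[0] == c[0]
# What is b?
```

After line 1: a = [16, 3, 25]
After line 2 (b = a[:], copy): a = [16, 3, 25], b = [16, 3, 25]
After line 3 (c = list(a) is a copy, new object): c = [16, 3, 25]
After line 4 (b[0] = 16 * 4 = 64; only b mutates (copy)): a = [16, 3, 25], b = [64, 3, 25], c = [16, 3, 25]
After line 5 (a[0] = 16, c[0] = 16; result = True)

[64, 3, 25]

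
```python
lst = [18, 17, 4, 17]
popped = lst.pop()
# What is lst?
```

[18, 17, 4]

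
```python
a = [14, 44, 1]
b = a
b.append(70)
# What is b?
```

After line 1: a = [14, 44, 1]
After line 2 (b = a is an alias, same object): a = [14, 44, 1], b = [14, 44, 1]
After line 3 (b.append mutates the shared list): a = [14, 44, 1, 70], b = [14, 44, 1, 70]

[14, 44, 1, 70]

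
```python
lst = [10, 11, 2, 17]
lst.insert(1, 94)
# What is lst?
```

[10, 94, 11, 2, 17]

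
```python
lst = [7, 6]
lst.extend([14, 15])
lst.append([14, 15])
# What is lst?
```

After line 1: lst = [7, 6]
After line 2 (extend unpacks [14, 15]): lst = [7, 6, 14, 15]
After line 3 (append adds [14, 15] as single element): lst = [7, 6, 14, 15, [14, 15]]

[7, 6, 14, 15, [14, 15]]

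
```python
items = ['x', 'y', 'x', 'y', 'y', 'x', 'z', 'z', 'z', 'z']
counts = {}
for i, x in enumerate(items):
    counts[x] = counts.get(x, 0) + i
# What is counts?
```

Initial: counts = {}, items = ['x', 'y', 'x', 'y', 'y', 'x', 'z', 'z', 'z', 'z']
i=0, x='x': counts = {'x': 0}
i=1, x='y': counts = {'x': 0, 'y': 1}
i=2, x='x': counts = {'x': 2, 'y': 1}
i=3, x='y': counts = {'x': 2, 'y': 4}
i=4, x='y': counts = {'x': 2, 'y': 8}
i=5, x='x': counts = {'x': 7, 'y': 8}
i=6, x='z': counts = {'x': 7, 'y': 8, 'z': 6}
i=7, x='z': counts = {'x': 7, 'y': 8, 'z': 13}
i=8, x='z': counts = {'x': 7, 'y': 8, 'z': 21}
i=9, x='z': counts = {'x': 7, 'y': 8, 'z': 30}

{'x': 7, 'y': 8, 'z': 30}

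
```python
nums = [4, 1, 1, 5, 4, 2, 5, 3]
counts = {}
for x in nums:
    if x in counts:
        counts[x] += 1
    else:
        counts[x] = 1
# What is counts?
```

Initial: counts = {}, nums = [4, 1, 1, 5, 4, 2, 5, 3]
See 4: counts = {4: 1}
See 1: counts = {4: 1, 1: 1}
See 1: counts = {4: 1, 1: 2}
See 5: counts = {4: 1, 1: 2, 5: 1}
See 4: counts = {4: 2, 1: 2, 5: 1}
See 2: counts = {4: 2, 1: 2, 5: 1, 2: 1}
See 5: counts = {4: 2, 1: 2, 5: 2, 2: 1}
See 3: counts = {4: 2, 1: 2, 5: 2, 2: 1, 3: 1}

{4: 2, 1: 2, 5: 2, 2: 1, 3: 1}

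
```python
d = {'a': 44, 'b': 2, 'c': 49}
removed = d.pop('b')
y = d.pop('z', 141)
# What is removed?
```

After line 1: d = {'a': 44, 'b': 2, 'c': 49}
After line 2 (pop 'b' returns 2): d = {'a': 44, 'c': 49}, removed = 2
After line 3 (pop 'z' missing, returns default 141): d = {'a': 44, 'c': 49}, y = 141

2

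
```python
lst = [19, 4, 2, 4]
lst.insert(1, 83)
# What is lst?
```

[19, 83, 4, 2, 4]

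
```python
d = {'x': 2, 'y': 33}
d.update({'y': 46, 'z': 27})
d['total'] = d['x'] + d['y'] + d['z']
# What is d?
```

After line 1: d = {'x': 2, 'y': 33}
After line 2 (y overwritten, z added): d = {'x': 2, 'y': 46, 'z': 27}
After line 3 (total = 2 + 46 + 27 = 75): d = {'x': 2, 'y': 46, 'z': 27, 'total': 75}

{'x': 2, 'y': 46, 'z': 27, 'total': 75}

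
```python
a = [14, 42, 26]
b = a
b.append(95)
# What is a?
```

After line 1: a = [14, 42, 26]
After line 2 (b = a is an alias, same object): a = [14, 42, 26], b = [14, 42, 26]
After line 3 (b.append mutates the shared list): a = [14, 42, 26, 95], b = [14, 42, 26, 95]

[14, 42, 26, 95]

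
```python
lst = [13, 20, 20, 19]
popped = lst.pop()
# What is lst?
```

[13, 20, 20]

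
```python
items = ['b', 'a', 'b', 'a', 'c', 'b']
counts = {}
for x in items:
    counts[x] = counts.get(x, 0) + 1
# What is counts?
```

Initial: counts = {}, items = ['b', 'a', 'b', 'a', 'c', 'b']
See 'b': counts = {'b': 1}
See 'a': counts = {'b': 1, 'a': 1}
See 'b': counts = {'b': 2, 'a': 1}
See 'a': counts = {'b': 2, 'a': 2}
See 'c': counts = {'b': 2, 'a': 2, 'c': 1}
See 'b': counts = {'b': 3, 'a': 2, 'c': 1}

{'b': 3, 'a': 2, 'c': 1}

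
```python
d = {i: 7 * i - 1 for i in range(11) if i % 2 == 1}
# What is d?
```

{1: 6, 3: 20, 5: 34, 7: 48, 9: 62}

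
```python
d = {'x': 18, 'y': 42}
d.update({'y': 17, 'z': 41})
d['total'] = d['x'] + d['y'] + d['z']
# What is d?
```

After line 1: d = {'x': 18, 'y': 42}
After line 2 (y overwritten, z added): d = {'x': 18, 'y': 17, 'z': 41}
After line 3 (total = 18 + 17 + 41 = 76): d = {'x': 18, 'y': 17, 'z': 41, 'total': 76}

{'x': 18, 'y': 17, 'z': 41, 'total': 76}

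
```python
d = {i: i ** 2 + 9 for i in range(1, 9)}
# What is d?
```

{1: 10, 2: 13, 3: 18, 4: 25, 5: 34, 6: 45, 7: 58, 8: 73}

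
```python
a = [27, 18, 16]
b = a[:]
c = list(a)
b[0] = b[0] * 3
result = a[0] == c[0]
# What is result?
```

After line 1: a = [27, 18, 16]
After line 2 (b = a[:], copy): a = [27, 18, 16], b = [27, 18, 16]
After line 3 (c = list(a) is a copy, new object): c = [27, 18, 16]
After line 4 (b[0] = 27 * 3 = 81; only b mutates (copy)): a = [27, 18, 16], b = [81, 18, 16], c = [27, 18, 16]
After line 5 (a[0] = 27, c[0] = 27; result = True)

True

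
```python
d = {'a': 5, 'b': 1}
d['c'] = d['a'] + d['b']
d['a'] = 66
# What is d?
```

After line 1: d = {'a': 5, 'b': 1}
After line 2 (d['c'] = 5 + 1): d = {'a': 5, 'b': 1, 'c': 6}
After line 3: d = {'a': 66, 'b': 1, 'c': 6}

{'a': 66, 'b': 1, 'c': 6}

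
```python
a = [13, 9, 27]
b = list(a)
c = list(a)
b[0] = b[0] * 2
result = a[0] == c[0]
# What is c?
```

After line 1: a = [13, 9, 27]
After line 2 (b = list(a), copy): a = [13, 9, 27], b = [13, 9, 27]
After line 3 (c = list(a) is a copy, new object): c = [13, 9, 27]
After line 4 (b[0] = 13 * 2 = 26; only b mutates (copy)): a = [13, 9, 27], b = [26, 9, 27], c = [13, 9, 27]
After line 5 (a[0] = 13, c[0] = 13; result = True)

[13, 9, 27]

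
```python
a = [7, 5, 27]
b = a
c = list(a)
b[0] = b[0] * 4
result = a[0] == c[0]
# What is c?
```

After line 1: a = [7, 5, 27]
After line 2 (b = a, alias): a = [7, 5, 27], b = [7, 5, 27]
After line 3 (c = list(a) is a copy, new object): c = [7, 5, 27]
After line 4 (b[0] = 7 * 4 = 28; mutates shared a/b): a = b = [28, 5, 27], c = [7, 5, 27]
After line 5 (a[0] = 28, c[0] = 7; result = False)

[7, 5, 27]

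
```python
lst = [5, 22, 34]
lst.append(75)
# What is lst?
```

[5, 22, 34, 75]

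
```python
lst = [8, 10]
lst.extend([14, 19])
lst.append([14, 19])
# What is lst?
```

After line 1: lst = [8, 10]
After line 2 (extend unpacks [14, 19]): lst = [8, 10, 14, 19]
After line 3 (append adds [14, 19] as single element): lst = [8, 10, 14, 19, [14, 19]]

[8, 10, 14, 19, [14, 19]]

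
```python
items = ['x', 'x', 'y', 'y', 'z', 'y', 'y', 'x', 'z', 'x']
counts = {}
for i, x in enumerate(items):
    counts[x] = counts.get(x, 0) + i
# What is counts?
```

Initial: counts = {}, items = ['x', 'x', 'y', 'y', 'z', 'y', 'y', 'x', 'z', 'x']
i=0, x='x': counts = {'x': 0}
i=1, x='x': counts = {'x': 1}
i=2, x='y': counts = {'x': 1, 'y': 2}
i=3, x='y': counts = {'x': 1, 'y': 5}
i=4, x='z': counts = {'x': 1, 'y': 5, 'z': 4}
i=5, x='y': counts = {'x': 1, 'y': 10, 'z': 4}
i=6, x='y': counts = {'x': 1, 'y': 16, 'z': 4}
i=7, x='x': counts = {'x': 8, 'y': 16, 'z': 4}
i=8, x='z': counts = {'x': 8, 'y': 16, 'z': 12}
i=9, x='x': counts = {'x': 17, 'y': 16, 'z': 12}

{'x': 17, 'y': 16, 'z': 12}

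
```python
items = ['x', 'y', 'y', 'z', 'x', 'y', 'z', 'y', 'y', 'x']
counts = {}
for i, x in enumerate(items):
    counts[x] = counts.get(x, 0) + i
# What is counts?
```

Initial: counts = {}, items = ['x', 'y', 'y', 'z', 'x', 'y', 'z', 'y', 'y', 'x']
i=0, x='x': counts = {'x': 0}
i=1, x='y': counts = {'x': 0, 'y': 1}
i=2, x='y': counts = {'x': 0, 'y': 3}
i=3, x='z': counts = {'x': 0, 'y': 3, 'z': 3}
i=4, x='x': counts = {'x': 4, 'y': 3, 'z': 3}
i=5, x='y': counts = {'x': 4, 'y': 8, 'z': 3}
i=6, x='z': counts = {'x': 4, 'y': 8, 'z': 9}
i=7, x='y': counts = {'x': 4, 'y': 15, 'z': 9}
i=8, x='y': counts = {'x': 4, 'y': 23, 'z': 9}
i=9, x='x': counts = {'x': 13, 'y': 23, 'z': 9}

{'x': 13, 'y': 23, 'z': 9}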